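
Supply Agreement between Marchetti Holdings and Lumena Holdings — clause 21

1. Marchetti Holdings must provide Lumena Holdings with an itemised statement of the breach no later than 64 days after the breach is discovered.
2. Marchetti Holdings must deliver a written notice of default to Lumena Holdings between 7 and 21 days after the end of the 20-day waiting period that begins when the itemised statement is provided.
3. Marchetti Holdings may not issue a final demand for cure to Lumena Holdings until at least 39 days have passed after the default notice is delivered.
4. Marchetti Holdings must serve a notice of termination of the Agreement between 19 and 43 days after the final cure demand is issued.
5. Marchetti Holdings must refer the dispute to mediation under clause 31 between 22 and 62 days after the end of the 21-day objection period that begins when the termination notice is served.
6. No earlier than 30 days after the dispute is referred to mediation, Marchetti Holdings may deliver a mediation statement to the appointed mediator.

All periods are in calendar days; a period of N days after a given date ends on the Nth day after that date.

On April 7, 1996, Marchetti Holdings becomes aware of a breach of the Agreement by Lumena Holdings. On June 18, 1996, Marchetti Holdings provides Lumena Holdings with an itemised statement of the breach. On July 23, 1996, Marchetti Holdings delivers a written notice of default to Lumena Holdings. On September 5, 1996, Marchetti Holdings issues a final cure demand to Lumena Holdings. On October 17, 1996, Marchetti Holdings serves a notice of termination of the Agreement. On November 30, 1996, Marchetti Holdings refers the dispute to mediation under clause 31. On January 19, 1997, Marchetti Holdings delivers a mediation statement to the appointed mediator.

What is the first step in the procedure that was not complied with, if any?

Step 1

Step 1: 64 days after April 7, 1996 (when the breach is discovered) is June 10, 1996; not done until June 18, 1996, 8 days after the deadline.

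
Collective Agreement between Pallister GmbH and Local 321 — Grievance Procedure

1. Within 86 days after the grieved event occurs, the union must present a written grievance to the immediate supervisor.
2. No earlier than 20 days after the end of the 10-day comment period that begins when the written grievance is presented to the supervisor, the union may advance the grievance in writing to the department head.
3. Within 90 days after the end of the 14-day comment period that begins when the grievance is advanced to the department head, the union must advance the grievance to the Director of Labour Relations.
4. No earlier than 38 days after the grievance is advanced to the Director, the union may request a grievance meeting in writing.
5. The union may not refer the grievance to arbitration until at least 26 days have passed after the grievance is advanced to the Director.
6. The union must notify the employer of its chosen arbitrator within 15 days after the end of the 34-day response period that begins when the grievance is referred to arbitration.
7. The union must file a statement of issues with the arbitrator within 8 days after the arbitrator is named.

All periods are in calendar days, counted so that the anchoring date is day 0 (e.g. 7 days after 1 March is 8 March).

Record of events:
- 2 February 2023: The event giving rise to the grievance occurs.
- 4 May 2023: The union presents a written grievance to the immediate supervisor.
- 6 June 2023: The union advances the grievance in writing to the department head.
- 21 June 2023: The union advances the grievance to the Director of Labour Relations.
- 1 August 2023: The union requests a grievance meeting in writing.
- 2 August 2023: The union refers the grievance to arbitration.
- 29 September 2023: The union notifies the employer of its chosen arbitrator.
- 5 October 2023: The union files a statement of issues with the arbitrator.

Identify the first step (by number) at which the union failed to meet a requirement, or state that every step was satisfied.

Step 1 — counting 86 days from 2 February 2023 (when the grieved event occurs) gives a deadline of 29 April 2023; 4 May 2023 misses that deadline by 5 days.
The procedure was therefore not followed at step 1.

Step 1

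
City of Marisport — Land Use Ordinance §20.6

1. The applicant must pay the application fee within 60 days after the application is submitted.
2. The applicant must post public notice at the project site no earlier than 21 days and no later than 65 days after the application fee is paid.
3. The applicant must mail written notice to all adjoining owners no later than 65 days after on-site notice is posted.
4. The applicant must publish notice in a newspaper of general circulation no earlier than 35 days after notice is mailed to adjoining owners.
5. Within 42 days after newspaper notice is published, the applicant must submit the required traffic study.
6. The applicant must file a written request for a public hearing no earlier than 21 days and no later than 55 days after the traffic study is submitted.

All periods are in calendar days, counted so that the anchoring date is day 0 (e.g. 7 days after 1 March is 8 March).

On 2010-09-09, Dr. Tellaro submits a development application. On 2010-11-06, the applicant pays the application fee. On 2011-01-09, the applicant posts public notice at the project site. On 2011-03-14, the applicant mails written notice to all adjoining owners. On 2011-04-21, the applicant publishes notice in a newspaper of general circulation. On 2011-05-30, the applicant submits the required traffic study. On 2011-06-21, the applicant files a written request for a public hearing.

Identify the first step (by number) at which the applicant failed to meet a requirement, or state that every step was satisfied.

None — every step was satisfied

Step 1 — counting 60 days from 2010-09-09 (when the application is submitted) gives a deadline of 2010-11-08; 2010-11-06 is within that limit.
Step 2 — 21 and 65 days from 2010-11-06 (when the application fee is paid) are 2010-11-27 and 2011-01-10 respectively; 2011-01-09 falls inside that range.
Step 3 — counting 65 days from 2011-01-09 (when on-site notice is posted) gives a deadline of 2011-03-15; done 2011-03-14 — timely.
Step 4 — must wait 35 days from 2011-03-14 (when notice is mailed to adjoining owners), so not before 2011-04-18; 2011-04-21 is on or after that date.
Step 5 — counting 42 days from 2011-04-21 (when newspaper notice is published) gives a deadline of 2011-06-02; 2011-05-30 is within that limit.
Step 6 — 21 and 55 days from 2011-05-30 (when the traffic study is submitted) are 2011-06-20 and 2011-07-24 respectively; 2011-06-21 falls inside that range.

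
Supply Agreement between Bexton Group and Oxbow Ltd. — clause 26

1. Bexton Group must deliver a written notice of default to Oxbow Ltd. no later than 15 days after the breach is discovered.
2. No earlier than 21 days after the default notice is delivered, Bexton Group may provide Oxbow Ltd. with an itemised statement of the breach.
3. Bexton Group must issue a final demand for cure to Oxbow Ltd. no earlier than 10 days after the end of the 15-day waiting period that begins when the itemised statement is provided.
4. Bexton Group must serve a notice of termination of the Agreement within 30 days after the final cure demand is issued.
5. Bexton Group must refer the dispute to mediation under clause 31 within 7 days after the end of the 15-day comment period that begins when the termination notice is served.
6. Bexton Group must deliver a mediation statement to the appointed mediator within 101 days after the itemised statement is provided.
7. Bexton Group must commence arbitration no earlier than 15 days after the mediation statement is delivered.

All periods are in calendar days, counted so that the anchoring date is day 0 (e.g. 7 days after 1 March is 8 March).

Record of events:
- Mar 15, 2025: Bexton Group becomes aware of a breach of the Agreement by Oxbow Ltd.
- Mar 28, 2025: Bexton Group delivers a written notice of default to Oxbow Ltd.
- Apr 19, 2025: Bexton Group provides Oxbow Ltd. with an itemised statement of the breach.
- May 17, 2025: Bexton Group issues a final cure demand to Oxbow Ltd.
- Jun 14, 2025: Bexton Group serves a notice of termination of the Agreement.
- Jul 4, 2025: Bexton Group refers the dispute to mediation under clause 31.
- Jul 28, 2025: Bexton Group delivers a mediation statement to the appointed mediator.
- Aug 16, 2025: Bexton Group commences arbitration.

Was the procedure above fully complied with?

Yes

(1) due by Mar 15, 2025 + 15 days = Mar 30, 2025; done Mar 28, 2025 — timely.
(2) permitted from Mar 28, 2025 + 21 days = Apr 18, 2025 onward; Apr 19, 2025 is on or after that date.
(3) permitted from May 4, 2025 + 10 days = May 14, 2025 onward; May 17, 2025 is on or after that date.
(4) due by May 17, 2025 + 30 days = Jun 16, 2025; done Jun 14, 2025 — timely.
(5) due by Jun 29, 2025 + 7 days = Jul 6, 2025; completed Jul 4, 2025, before the deadline.
(6) due by Apr 19, 2025 + 101 days = Jul 29, 2025; Jul 28, 2025 is within that limit.
(7) permitted from Jul 28, 2025 + 15 days = Aug 12, 2025 onward; done Aug 16, 2025, after the minimum wait.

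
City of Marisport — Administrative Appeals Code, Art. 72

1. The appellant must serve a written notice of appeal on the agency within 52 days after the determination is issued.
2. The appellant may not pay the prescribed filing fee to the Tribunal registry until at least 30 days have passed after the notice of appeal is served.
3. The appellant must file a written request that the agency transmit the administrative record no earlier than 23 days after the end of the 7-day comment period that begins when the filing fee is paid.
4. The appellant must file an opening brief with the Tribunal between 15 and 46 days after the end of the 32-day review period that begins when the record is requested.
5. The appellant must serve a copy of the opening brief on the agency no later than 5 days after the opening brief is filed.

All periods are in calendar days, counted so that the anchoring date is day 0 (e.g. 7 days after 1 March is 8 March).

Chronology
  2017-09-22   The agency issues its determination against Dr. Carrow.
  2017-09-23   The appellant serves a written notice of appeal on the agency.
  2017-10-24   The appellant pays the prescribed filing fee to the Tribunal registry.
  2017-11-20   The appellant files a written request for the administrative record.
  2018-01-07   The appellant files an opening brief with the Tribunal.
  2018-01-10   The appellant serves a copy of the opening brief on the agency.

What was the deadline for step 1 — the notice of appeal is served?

Step 1 runs from 2017-09-22, when the determination is issued. 52 days after 2017-09-22 is 2017-11-13.

2017-11-13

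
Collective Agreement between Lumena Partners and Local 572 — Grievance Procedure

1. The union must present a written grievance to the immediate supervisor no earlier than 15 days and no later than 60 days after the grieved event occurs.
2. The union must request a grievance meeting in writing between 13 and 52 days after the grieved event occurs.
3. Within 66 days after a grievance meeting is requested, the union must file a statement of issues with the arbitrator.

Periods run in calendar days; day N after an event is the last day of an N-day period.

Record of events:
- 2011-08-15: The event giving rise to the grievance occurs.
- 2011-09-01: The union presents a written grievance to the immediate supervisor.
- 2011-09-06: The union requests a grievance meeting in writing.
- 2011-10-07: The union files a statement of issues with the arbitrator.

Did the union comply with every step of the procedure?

Yes

Step 1 — 15 and 60 days from 2011-08-15 (when the grieved event occurs) are 2011-08-30 and 2011-10-14 respectively; done 2011-09-01 — within the window.
Step 2 — 13 and 52 days from 2011-08-15 (when the grieved event occurs) are 2011-08-28 and 2011-10-06 respectively; 2011-09-06 falls inside that range.
Step 3 — counting 66 days from 2011-09-06 (when a grievance meeting is requested) gives a deadline of 2011-11-11; done 2011-10-07 — timely.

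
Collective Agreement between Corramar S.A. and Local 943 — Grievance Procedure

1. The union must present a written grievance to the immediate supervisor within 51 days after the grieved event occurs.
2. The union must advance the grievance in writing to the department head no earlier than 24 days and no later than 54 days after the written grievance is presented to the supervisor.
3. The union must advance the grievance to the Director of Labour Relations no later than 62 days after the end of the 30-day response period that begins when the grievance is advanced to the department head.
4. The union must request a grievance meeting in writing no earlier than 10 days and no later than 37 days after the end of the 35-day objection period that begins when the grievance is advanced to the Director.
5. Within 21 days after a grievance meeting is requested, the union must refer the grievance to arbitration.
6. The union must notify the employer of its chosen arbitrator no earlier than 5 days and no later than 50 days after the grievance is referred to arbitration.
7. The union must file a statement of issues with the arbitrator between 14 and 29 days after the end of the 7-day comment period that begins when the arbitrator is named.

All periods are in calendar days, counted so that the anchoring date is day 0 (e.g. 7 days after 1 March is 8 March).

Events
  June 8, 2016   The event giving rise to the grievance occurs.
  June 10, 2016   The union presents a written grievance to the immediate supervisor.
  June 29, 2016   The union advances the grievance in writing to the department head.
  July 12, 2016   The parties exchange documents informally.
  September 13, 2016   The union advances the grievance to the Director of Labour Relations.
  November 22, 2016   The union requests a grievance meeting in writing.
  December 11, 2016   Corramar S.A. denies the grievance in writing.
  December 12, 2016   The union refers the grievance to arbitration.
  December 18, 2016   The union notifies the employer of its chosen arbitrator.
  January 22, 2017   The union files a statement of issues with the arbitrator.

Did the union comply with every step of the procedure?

(1) due by June 8, 2016 + 51 days = July 29, 2016; completed June 10, 2016, before the deadline.
(2) the permitted window runs from June 10, 2016 + 24 = July 4, 2016 to June 10, 2016 + 54 = August 3, 2016; June 29, 2016 is 5 days too early.

No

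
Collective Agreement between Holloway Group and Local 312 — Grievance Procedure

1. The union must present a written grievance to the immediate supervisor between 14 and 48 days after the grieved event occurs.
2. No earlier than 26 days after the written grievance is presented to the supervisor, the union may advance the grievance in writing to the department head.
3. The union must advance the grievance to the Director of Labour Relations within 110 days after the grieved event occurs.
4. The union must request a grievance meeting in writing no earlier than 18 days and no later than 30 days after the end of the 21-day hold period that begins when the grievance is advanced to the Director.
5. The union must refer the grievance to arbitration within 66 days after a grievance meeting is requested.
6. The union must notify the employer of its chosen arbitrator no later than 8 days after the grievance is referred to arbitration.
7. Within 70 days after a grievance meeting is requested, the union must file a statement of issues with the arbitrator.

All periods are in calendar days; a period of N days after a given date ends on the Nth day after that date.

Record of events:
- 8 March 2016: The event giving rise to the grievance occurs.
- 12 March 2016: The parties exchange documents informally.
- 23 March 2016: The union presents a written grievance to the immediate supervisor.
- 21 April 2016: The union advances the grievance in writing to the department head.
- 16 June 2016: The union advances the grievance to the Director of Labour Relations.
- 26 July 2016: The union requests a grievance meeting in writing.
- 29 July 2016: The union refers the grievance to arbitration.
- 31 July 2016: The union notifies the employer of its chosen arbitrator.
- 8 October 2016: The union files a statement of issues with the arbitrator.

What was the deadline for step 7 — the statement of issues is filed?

Step 7 runs from 26 July 2016, when a grievance meeting is requested. 70 days after 26 July 2016 is 4 October 2016.

4 October 2016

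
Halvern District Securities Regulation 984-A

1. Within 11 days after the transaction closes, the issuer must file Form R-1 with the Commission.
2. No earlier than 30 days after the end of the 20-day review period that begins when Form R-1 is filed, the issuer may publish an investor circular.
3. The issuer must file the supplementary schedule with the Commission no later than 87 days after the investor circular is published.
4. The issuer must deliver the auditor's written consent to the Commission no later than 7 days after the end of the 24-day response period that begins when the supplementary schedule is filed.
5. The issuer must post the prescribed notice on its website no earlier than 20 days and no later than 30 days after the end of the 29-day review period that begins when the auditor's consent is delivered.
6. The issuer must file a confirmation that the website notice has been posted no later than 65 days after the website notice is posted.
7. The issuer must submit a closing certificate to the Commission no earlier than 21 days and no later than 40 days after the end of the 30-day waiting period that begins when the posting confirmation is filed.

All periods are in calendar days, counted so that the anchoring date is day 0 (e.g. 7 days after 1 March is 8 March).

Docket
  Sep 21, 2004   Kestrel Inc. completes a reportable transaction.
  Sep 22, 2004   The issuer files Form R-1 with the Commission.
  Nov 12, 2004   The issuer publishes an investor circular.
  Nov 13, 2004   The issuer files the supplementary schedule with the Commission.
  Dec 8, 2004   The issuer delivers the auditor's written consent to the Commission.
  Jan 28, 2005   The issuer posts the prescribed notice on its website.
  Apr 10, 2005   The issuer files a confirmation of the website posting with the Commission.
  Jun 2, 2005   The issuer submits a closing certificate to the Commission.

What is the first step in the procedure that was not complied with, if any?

Step 6

(1) due by Sep 21, 2004 + 11 days = Oct 2, 2004; done Sep 22, 2004 — timely.
(2) permitted from Oct 12, 2004 + 30 days = Nov 11, 2004 onward; done Nov 12, 2004, after the minimum wait.
(3) due by Nov 12, 2004 + 87 days = Feb 7, 2005; Nov 13, 2004 is within that limit.
(4) due by Dec 7, 2004 + 7 days = Dec 14, 2004; done Dec 8, 2004 — timely.
(5) the permitted window runs from Jan 6, 2005 + 20 = Jan 26, 2005 to Jan 6, 2005 + 30 = Feb 5, 2005; done Jan 28, 2005 — within the window.
(6) due by Jan 28, 2005 + 65 days = Apr 3, 2005; Apr 10, 2005 misses that deadline by 7 days.
No need to go further; step 6 was not satisfied.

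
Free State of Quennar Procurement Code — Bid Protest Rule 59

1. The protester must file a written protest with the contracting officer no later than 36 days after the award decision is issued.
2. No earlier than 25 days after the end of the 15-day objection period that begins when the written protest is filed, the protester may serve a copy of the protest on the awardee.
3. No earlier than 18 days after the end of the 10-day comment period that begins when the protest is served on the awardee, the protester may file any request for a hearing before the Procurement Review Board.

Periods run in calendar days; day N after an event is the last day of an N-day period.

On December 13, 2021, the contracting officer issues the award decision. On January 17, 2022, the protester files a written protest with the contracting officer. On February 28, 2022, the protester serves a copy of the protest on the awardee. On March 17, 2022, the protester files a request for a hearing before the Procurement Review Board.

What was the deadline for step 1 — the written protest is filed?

January 18, 2022

Step 1 runs from December 13, 2021, when the award decision is issued. 36 days after December 13, 2021 is January 18, 2022.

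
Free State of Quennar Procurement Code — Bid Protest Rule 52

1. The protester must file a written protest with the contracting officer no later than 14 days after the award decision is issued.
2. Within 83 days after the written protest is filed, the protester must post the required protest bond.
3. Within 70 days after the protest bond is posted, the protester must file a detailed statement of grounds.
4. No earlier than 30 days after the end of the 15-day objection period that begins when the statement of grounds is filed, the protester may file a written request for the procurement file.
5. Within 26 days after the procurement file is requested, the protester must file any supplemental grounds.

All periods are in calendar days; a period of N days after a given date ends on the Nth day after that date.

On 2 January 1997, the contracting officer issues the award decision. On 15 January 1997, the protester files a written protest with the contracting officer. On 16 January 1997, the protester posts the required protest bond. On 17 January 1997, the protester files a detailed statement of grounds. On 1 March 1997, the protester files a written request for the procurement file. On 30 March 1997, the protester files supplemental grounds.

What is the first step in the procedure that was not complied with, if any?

(1) due by 2 January 1997 + 14 days = 16 January 1997; completed 15 January 1997, before the deadline.
(2) due by 15 January 1997 + 83 days = 8 April 1997; completed 16 January 1997, before the deadline.
(3) due by 16 January 1997 + 70 days = 27 March 1997; done 17 January 1997 — timely.
(4) permitted from 1 February 1997 + 30 days = 3 March 1997 onward; done 1 March 1997 — 2 days too early.

Step 4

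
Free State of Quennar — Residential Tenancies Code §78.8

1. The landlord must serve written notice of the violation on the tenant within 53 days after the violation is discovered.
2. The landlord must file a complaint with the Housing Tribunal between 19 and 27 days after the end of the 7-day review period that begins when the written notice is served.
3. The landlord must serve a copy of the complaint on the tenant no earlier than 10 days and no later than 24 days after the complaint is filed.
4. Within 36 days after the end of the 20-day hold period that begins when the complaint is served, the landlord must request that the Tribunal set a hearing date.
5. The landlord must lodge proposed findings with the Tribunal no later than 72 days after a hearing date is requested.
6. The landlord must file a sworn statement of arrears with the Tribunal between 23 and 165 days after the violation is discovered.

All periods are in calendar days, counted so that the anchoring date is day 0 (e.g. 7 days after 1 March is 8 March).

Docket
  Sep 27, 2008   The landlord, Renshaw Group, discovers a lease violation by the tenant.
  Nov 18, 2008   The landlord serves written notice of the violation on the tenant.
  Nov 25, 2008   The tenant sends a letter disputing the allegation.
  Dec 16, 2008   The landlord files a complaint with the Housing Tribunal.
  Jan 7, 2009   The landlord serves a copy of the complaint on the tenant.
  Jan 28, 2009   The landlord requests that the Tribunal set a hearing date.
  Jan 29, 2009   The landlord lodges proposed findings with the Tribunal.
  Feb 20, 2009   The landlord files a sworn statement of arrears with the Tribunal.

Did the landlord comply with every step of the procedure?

Step 1 — counting 53 days from Sep 27, 2008 (when the violation is discovered) gives a deadline of Nov 19, 2008; Nov 18, 2008 is within that limit.
Step 2 — 19 and 27 days from Nov 25, 2008 (end of the 7-day review period, which began when the written notice is served on Nov 18, 2008) are Dec 14, 2008 and Dec 22, 2008 respectively; done Dec 16, 2008 — within the window.
Step 3 — 10 and 24 days from Dec 16, 2008 (when the complaint is filed) are Dec 26, 2008 and Jan 9, 2009 respectively; done Jan 7, 2009 — within the window.
Step 4 — counting 36 days from Jan 27, 2009 (end of the 20-day hold period, which began when the complaint is served on Jan 7, 2009) gives a deadline of Mar 4, 2009; completed Jan 28, 2009, before the deadline.
Step 5 — counting 72 days from Jan 28, 2009 (when a hearing date is requested) gives a deadline of Apr 10, 2009; completed Jan 29, 2009, before the deadline.
Step 6 — 23 and 165 days from Sep 27, 2008 (when the violation is discovered) are Oct 20, 2008 and Mar 11, 2009 respectively; done Feb 20, 2009, which is between those dates.

Yes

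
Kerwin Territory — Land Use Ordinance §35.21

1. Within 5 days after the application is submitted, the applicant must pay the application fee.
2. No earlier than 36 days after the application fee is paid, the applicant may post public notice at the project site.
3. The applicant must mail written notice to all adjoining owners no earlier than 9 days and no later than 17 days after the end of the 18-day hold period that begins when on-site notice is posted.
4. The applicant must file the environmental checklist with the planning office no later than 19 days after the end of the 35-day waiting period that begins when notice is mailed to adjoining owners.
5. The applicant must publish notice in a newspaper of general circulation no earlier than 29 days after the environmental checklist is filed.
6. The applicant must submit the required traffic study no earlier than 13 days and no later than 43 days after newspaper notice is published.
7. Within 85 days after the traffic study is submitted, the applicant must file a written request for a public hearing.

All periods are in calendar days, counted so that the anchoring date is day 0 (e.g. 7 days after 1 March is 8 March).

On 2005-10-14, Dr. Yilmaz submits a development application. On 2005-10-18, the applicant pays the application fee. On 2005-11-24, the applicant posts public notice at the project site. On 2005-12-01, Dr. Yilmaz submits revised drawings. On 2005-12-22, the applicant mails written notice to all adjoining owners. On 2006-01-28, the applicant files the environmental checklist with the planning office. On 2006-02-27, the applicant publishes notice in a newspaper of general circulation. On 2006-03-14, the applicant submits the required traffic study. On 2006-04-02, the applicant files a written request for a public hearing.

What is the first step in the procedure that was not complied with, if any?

None — every step was satisfied

(1) due by 2005-10-14 + 5 days = 2005-10-19; 2005-10-18 is within that limit.
(2) permitted from 2005-10-18 + 36 days = 2005-11-23 onward; done 2005-11-24, after the minimum wait.
(3) the permitted window runs from 2005-12-12 + 9 = 2005-12-21 to 2005-12-12 + 17 = 2005-12-29; done 2005-12-22 — within the window.
(4) due by 2006-01-26 + 19 days = 2006-02-14; completed 2006-01-28, before the deadline.
(5) permitted from 2006-01-28 + 29 days = 2006-02-26 onward; done 2006-02-27 — permitted.
(6) the permitted window runs from 2006-02-27 + 13 = 2006-03-12 to 2006-02-27 + 43 = 2006-04-11; done 2006-03-14 — within the window.
(7) due by 2006-03-14 + 85 days = 2006-06-07; completed 2006-04-02, before the deadline.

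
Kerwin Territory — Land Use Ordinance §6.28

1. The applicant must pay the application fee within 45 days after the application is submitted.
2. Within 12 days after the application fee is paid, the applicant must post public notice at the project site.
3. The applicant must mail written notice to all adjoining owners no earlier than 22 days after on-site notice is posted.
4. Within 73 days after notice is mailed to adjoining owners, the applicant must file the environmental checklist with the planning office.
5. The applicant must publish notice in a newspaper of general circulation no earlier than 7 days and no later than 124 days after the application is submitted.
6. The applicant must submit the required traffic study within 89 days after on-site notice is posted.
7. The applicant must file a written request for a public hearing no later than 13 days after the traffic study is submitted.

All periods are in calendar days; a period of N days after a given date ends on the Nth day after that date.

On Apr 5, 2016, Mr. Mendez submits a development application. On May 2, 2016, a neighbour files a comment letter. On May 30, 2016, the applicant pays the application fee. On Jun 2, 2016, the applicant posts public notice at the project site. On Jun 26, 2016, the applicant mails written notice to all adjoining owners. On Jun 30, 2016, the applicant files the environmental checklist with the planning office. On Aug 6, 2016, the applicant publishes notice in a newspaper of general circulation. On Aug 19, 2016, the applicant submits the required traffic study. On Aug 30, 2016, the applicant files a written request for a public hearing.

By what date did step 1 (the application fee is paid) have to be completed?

Step 1 runs from Apr 5, 2016, when the application is submitted. 45 days after Apr 5, 2016 is May 20, 2016.

May 20, 2016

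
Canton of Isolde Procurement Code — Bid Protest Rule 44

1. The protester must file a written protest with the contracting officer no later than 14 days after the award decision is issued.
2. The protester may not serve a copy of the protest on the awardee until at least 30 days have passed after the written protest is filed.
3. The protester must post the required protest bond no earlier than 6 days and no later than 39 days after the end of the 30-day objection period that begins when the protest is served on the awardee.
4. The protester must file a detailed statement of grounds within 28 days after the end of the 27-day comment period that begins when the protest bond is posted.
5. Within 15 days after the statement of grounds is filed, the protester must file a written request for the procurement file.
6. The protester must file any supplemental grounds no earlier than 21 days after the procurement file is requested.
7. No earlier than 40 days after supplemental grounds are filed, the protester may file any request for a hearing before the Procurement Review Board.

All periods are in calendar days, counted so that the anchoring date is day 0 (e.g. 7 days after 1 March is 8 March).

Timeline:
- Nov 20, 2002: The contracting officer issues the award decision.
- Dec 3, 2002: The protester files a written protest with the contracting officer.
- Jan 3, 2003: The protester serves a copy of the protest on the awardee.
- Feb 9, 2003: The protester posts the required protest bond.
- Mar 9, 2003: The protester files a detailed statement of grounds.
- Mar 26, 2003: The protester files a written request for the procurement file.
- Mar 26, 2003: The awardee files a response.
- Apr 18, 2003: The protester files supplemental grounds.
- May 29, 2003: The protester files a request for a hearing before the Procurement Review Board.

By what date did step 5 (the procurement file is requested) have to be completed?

Mar 24, 2003

Step 5 runs from Mar 9, 2003, when the statement of grounds is filed. 15 days after Mar 9, 2003 is Mar 24, 2003.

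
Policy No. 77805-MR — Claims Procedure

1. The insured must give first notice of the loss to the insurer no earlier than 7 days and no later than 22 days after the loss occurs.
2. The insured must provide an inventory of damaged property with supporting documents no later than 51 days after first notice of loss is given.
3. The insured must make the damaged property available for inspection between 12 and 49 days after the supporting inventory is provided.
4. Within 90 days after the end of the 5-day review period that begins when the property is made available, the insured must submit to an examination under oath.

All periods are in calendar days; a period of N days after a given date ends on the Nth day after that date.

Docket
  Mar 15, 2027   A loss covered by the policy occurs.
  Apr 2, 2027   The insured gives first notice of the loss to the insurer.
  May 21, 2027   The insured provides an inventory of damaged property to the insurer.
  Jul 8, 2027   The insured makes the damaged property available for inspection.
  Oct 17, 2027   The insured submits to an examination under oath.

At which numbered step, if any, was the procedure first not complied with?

Step 4

Step 1 — 7 and 22 days from Mar 15, 2027 (when the loss occurs) are Mar 22, 2027 and Apr 6, 2027 respectively; done Apr 2, 2027, which is between those dates.
Step 2 — counting 51 days from Apr 2, 2027 (when first notice of loss is given) gives a deadline of May 23, 2027; May 21, 2027 is within that limit.
Step 3 — 12 and 49 days from May 21, 2027 (when the supporting inventory is provided) are Jun 2, 2027 and Jul 9, 2027 respectively; done Jul 8, 2027, which is between those dates.
Step 4 — counting 90 days from Jul 13, 2027 (end of the 5-day review period, which began when the property is made available on Jul 8, 2027) gives a deadline of Oct 11, 2027; not done until Oct 17, 2027, 6 days after the deadline.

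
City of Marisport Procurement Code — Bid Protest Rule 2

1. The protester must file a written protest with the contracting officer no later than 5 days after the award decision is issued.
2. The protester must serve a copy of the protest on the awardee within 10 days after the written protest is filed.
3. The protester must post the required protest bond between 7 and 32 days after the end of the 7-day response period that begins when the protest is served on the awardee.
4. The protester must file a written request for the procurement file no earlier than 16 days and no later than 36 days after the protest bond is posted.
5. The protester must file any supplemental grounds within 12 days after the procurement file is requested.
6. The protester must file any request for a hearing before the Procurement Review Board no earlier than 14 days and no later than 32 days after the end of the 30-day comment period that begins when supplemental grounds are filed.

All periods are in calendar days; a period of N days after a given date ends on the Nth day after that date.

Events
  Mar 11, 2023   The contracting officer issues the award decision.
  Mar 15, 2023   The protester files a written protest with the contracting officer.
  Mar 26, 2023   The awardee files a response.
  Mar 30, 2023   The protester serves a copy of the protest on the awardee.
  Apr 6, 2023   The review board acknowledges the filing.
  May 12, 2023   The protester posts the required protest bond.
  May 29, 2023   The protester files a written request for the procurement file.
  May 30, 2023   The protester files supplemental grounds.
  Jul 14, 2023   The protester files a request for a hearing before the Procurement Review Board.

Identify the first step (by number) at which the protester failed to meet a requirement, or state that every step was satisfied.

Step 1 — counting 5 days from Mar 11, 2023 (when the award decision is issued) gives a deadline of Mar 16, 2023; done Mar 15, 2023 — timely.
Step 2 — counting 10 days from Mar 15, 2023 (when the written protest is filed) gives a deadline of Mar 25, 2023; done Mar 30, 2023 — 5 days late.

Step 2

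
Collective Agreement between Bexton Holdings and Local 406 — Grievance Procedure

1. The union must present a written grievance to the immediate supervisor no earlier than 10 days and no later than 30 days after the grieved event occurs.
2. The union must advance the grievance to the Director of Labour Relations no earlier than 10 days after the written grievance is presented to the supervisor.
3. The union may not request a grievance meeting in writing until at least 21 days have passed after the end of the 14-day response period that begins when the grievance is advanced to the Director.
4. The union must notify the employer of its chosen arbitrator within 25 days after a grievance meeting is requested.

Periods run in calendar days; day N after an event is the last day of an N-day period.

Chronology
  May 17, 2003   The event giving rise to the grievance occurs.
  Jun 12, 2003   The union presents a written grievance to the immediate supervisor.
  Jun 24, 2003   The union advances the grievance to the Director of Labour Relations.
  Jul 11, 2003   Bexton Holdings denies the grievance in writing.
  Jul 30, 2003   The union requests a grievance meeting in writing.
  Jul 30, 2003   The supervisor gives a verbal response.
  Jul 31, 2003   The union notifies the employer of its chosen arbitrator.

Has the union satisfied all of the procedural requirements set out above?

Step 1: the window is 10–30 days after May 17, 2003 (when the grieved event occurs), so May 27, 2003 through Jun 16, 2003; done Jun 12, 2003 — within the window.
Step 2: the earliest permitted date is 10 days after Jun 12, 2003 (when the written grievance is presented to the supervisor), i.e. Jun 22, 2003; done Jun 24, 2003, after the minimum wait.
Step 3: the earliest permitted date is 21 days after Jul 8, 2003 (end of the 14-day response period, which began when the grievance is advanced to the Director on Jun 24, 2003), i.e. Jul 29, 2003; done Jul 30, 2003, after the minimum wait.
Step 4: 25 days after Jul 30, 2003 (when a grievance meeting is requested) is Aug 24, 2003; done Jul 31, 2003 — timely.

Yes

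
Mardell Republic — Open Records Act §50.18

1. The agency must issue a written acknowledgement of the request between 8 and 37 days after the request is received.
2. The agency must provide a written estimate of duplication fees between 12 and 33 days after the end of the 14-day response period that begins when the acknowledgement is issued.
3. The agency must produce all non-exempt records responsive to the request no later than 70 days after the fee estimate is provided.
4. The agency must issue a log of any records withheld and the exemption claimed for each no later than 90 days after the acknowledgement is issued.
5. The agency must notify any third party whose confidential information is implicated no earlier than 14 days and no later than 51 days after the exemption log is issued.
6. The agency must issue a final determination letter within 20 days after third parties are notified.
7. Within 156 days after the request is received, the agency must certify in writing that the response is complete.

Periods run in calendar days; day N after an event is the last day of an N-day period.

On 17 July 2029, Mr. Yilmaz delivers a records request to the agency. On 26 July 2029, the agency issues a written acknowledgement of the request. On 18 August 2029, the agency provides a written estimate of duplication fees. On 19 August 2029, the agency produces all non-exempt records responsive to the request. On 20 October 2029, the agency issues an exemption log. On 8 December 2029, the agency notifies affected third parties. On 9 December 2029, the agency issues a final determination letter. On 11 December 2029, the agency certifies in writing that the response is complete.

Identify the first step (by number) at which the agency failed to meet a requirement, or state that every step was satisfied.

Step 1: the window is 8–37 days after 17 July 2029 (when the request is received), so 25 July 2029 through 23 August 2029; 26 July 2029 falls inside that range.
Step 2: the window is 12–33 days after 9 August 2029 (end of the 14-day response period, which began when the acknowledgement is issued on 26 July 2029), so 21 August 2029 through 11 September 2029; done 18 August 2029 — 3 days before the window opened.
No need to go further; step 2 was not satisfied.

Step 2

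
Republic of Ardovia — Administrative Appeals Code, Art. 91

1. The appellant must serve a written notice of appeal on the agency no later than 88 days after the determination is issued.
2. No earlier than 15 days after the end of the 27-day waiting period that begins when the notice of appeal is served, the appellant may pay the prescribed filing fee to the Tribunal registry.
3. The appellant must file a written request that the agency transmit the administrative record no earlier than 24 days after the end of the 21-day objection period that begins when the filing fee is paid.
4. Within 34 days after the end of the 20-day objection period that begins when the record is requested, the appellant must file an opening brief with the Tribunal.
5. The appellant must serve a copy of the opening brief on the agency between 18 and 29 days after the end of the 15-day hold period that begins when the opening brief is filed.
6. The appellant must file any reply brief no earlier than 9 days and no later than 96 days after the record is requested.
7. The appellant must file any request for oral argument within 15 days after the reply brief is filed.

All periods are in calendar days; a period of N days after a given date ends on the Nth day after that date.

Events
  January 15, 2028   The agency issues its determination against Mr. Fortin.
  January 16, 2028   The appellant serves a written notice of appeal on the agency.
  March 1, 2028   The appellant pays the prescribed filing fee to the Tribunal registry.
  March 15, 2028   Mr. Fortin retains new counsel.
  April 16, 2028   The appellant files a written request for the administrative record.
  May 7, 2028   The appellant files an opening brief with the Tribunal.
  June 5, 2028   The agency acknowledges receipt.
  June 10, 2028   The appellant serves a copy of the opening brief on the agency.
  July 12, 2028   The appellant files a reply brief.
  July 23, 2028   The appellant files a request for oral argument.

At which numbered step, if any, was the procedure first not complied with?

Step 1 — counting 88 days from January 15, 2028 (when the determination is issued) gives a deadline of April 12, 2028; done January 16, 2028 — timely.
Step 2 — must wait 15 days from February 12, 2028 (end of the 27-day waiting period, which began when the notice of appeal is served on January 16, 2028), so not before February 27, 2028; March 1, 2028 is on or after that date.
Step 3 — must wait 24 days from March 22, 2028 (end of the 21-day objection period, which began when the filing fee is paid on March 1, 2028), so not before April 15, 2028; done April 16, 2028 — permitted.
Step 4 — counting 34 days from May 6, 2028 (end of the 20-day objection period, which began when the record is requested on April 16, 2028) gives a deadline of June 9, 2028; done May 7, 2028 — timely.
Step 5 — 18 and 29 days from May 22, 2028 (end of the 15-day hold period, which began when the opening brief is filed on May 7, 2028) are June 9, 2028 and June 20, 2028 respectively; June 10, 2028 falls inside that range.
Step 6 — 9 and 96 days from April 16, 2028 (when the record is requested) are April 25, 2028 and July 21, 2028 respectively; done July 12, 2028, which is between those dates.
Step 7 — counting 15 days from July 12, 2028 (when the reply brief is filed) gives a deadline of July 27, 2028; July 23, 2028 is within that limit.

None — every step was satisfied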